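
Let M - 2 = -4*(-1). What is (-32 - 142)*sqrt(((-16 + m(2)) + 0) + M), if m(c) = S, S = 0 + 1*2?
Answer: -348*I*sqrt(2) ≈ -492.15*I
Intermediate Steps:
S = 2 (S = 0 + 2 = 2)
m(c) = 2
M = 6 (M = 2 - 4*(-1) = 2 + 4 = 6)
(-32 - 142)*sqrt(((-16 + m(2)) + 0) + M) = (-32 - 142)*sqrt(((-16 + 2) + 0) + 6) = -174*sqrt((-14 + 0) + 6) = -174*sqrt(-14 + 6) = -348*I*sqrt(2)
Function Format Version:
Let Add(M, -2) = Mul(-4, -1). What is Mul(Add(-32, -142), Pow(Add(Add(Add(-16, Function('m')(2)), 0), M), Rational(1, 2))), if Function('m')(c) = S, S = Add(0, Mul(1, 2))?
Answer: Mul(-348, I, Pow(2, Rational(1, 2))) ≈ Mul(-492.15, I)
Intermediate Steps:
S = 2 (S = Add(0, 2) = 2)
Function('m')(c) = 2
M = 6 (M = Add(2, Mul(-4, -1)) = Add(2, 4) = 6)
Mul(Add(-32, -142), Pow(Add(Add(Add(-16, Function('m')(2)), 0), M), Rational(1, 2))) = Mul(Add(-32, -142), Pow(Add(Add(Add(-16, 2), 0), 6), Rational(1, 2))) = Mul(-174, Pow(Add(Add(-14, 0), 6), Rational(1, 2))) = Mul(-174, Pow(Add(-14, 6), Rational(1, 2))) = Mul(-174, Pow(-8, Rational(1, 2))) = Mul(-174, Mul(2, I, Pow(2, Rational(1, 2)))) = Mul(-348, I, Pow(2, Rational(1, 2)))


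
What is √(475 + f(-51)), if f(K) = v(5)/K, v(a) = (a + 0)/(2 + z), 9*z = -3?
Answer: √137258/17 ≈ 21.793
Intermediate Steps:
z = -⅓ (z = (⅑)*(-3) = -⅓ ≈ -0.33333)
v(a) = 3*a/5 (v(a) = (a + 0)/(2 - ⅓) = a/(5/3) = a*(⅗) = 3*a/5)
f(K) = 3/K (f(K) = ((⅗)*5)/K = 3/K)
√(475 + f(-51)) = √(475 + 3/(-51)) = √(475 + 3*(-1/51)) = √(475 - 1/17) = √(8074/17) = √137258/17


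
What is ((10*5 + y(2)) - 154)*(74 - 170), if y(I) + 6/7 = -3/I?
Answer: 71472/7 ≈ 10210.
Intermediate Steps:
y(I) = -6/7 - 3/I
((10*5 + y(2)) - 154)*(74 - 170) = ((10*5 + (-6/7 - 3/2)) - 154)*(74 - 170) = ((50 + (-6/7 - 3*1/2)) - 154)*(-96) = ((50 + (-6/7 - 3/2)) - 154)*(-96) = ((50 - 33/14) - 154)*(-96) = (667/14 - 154)*(-96) = -1489/14*(-96) = 71472/7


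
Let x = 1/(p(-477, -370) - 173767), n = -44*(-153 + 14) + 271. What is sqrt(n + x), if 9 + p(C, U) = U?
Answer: sqrt(3953009360554)/24878 ≈ 79.919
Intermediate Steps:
n = 6387 (n = -44*(-139) + 271 = 6116 + 271 = 6387)
p(C, U) = -9 + U
x = -1/174146 (x = 1/((-9 - 370) - 173767) = 1/(-379 - 173767) = 1/(-174146) = -1/174146 ≈ -5.7423e-6)
sqrt(n + x) = sqrt(6387 - 1/174146) = sqrt(1112270501/174146) = sqrt(3953009360554)/24878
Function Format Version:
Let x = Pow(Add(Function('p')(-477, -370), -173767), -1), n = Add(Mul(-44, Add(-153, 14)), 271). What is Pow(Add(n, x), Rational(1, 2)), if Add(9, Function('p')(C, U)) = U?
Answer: Mul(Rational(1, 24878), Pow(3953009360554, Rational(1, 2))) ≈ 79.919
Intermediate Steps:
n = 6387 (n = Add(Mul(-44, -139), 271) = Add(6116, 271) = 6387)
Function('p')(C, U) = Add(-9, U)
x = Rational(-1, 174146) (x = Pow(Add(Add(-9, -370), -173767), -1) = Pow(Add(-379, -173767), -1) = Pow(-174146, -1) = Rational(-1, 174146) ≈ -5.7423e-6)
Pow(Add(n, x), Rational(1, 2)) = Pow(Add(6387, Rational(-1, 174146)), Rational(1, 2)) = Pow(Rational(1112270501, 174146), Rational(1, 2)) = Mul(Rational(1, 24878), Pow(3953009360554, Rational(1, 2)))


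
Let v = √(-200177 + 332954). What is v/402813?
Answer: √14753/134271 ≈ 0.00090460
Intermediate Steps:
v = 3*√14753 (v = √132777 = 3*√14753 ≈ 364.39)
v/402813 = (3*√14753)/402813 = (3*√14753)*(1/402813) = √14753/134271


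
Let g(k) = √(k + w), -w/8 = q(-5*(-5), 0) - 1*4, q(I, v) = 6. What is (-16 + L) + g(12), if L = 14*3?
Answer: 26 + 2*I ≈ 26.0 + 2.0*I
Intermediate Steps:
L = 42
w = -16 (w = -8*(6 - 1*4) = -8*(6 - 4) = -8*2 = -16)
g(k) = √(-16 + k) (g(k) = √(k - 16) = √(-16 + k))
(-16 + L) + g(12) = (-16 + 42) + √(-16 + 12) = 26 + √(-4) = 26 + 2*I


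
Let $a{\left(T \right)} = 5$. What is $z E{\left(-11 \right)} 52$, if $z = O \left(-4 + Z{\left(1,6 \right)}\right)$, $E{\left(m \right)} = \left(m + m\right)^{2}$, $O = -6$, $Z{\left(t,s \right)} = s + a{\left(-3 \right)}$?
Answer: $-1057056$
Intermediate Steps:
$Z{\left(t,s \right)} = 5 + s$ ($Z{\left(t,s \right)} = s + 5 = 5 + s$)
$E{\left(m \right)} = 4 m^{2}$ ($E{\left(m \right)} = \left(2 m\right)^{2} = 4 m^{2}$)
$z = -42$ ($z = - 6 \left(-4 + \left(5 + 6\right)\right) = - 6 \left(-4 + 11\right) = \left(-6\right) 7 = -42$)
$z E{\left(-11 \right)} 52 = - 42 \cdot 4 \left(-11\right)^{2} \cdot 52 = - 42 \cdot 4 \cdot 121 \cdot 52 = \left(-42\right) 484 \cdot 52 = \left(-20328\right) 52 = -1057056$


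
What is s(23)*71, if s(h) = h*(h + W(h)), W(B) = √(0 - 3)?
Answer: 37559 + 1633*I*√3 ≈ 37559.0 + 2828.4*I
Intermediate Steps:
W(B) = I*√3 (W(B) = √(-3) = I*√3)
s(h) = h*(h + I*√3)
s(23)*71 = (23*(23 + I*√3))*71 = (529 + 23*I*√3)*71 = 37559 + 1633*I*√3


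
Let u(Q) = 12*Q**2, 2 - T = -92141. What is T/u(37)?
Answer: 92143/16428 ≈ 5.6089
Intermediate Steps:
T = 92143 (T = 2 - 1*(-92141) = 2 + 92141 = 92143)
T/u(37) = 92143/((12*37**2)) = 92143/((12*1369)) = 92143/16428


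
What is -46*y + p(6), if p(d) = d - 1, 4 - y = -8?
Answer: -547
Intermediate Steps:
y = 12 (y = 4 - 1*(-8) = 4 + 8 = 12)
p(d) = -1 + d
-46*y + p(6) = -46*12 + (-1 + 6) = -552 + 5 = -547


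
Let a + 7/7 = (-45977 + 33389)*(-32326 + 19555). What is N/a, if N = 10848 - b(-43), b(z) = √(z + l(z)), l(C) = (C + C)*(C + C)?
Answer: 10848/160761347 - 3*√817/160761347 ≈ 6.6946e-5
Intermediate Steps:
a = 160761347 (a = -1 + (-45977 + 33389)*(-32326 + 19555) = -1 - 12588*(-12771) = -1 + 160761348 = 160761347)
l(C) = 4*C² (l(C) = (2*C)*(2*C) = 4*C²)
b(z) = √(z + 4*z²)
N = 10848 - 3*√817 (N = 10848 - √(-43*(1 + 4*(-43))) = 10848 - √(-43*(1 - 172)) = 10848 - √(-43*(-171)) = 10848 - √7353 = 10848 - 3*√817 ≈ 10762.)
N/a = (10848 - 3*√817)/160761347 = (10848 - 3*√817)*(1/160761347) = 10848/160761347 - 3*√817/160761347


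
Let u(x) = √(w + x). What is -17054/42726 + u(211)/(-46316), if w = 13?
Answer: -8527/21363 - √14/11579 ≈ -0.39947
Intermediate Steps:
u(x) = √(13 + x)
-17054/42726 + u(211)/(-46316) = -17054/42726 + √(13 + 211)/(-46316) = -17054*1/42726 + √224*(-1/46316) = -8527/21363 + (4*√14)*(-1/46316) = -8527/21363 - √14/11579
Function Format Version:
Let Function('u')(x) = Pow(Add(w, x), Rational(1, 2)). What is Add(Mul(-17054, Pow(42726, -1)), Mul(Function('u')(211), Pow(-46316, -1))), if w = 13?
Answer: Add(Rational(-8527, 21363), Mul(Rational(-1, 11579), Pow(14, Rational(1, 2)))) ≈ -0.39947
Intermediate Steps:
Function('u')(x) = Pow(Add(13, x), Rational(1, 2))
Add(Mul(-17054, Pow(42726, -1)), Mul(Function('u')(211), Pow(-46316, -1))) = Add(Mul(-17054, Pow(42726, -1)), Mul(Pow(Add(13, 211), Rational(1, 2)), Pow(-46316, -1))) = Add(Mul(-17054, Rational(1, 42726)), Mul(Pow(224, Rational(1, 2)), Rational(-1, 46316))) = Add(Rational(-8527, 21363), Mul(Mul(4, Pow(14, Rational(1, 2))), Rational(-1, 46316))) = Add(Rational(-8527, 21363), Mul(Rational(-1, 11579), Pow(14, Rational(1, 2))))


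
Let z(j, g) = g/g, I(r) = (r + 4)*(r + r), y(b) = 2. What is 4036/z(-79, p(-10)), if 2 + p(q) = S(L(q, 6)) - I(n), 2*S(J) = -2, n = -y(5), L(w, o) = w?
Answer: 4036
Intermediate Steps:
n = -2 (n = -1*2 = -2)
I(r) = 2*r*(4 + r) (I(r) = (4 + r)*(2*r) = 2*r*(4 + r))
S(J) = -1 (S(J) = (1/2)*(-2) = -1)
p(q) = 5 (p(q) = -2 + (-1 - 2*(-2)*(4 - 2)) = -2 + (-1 - 2*(-2)*2) = -2 + (-1 - 1*(-8)) = -2 + (-1 + 8) = -2 + 7 = 5)
z(j, g) = 1
4036/z(-79, p(-10)) = 4036/1 = 4036*1 = 4036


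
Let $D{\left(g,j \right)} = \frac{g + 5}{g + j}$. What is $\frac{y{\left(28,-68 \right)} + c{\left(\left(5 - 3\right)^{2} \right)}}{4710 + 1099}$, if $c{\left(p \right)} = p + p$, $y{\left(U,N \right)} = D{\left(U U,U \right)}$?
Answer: $\frac{7285}{4716908} \approx 0.0015444$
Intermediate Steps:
$D{\left(g,j \right)} = \frac{5 + g}{g + j}$
$y{\left(U,N \right)} = \frac{5 + U^{2}}{U + U^{2}}$ ($y{\left(U,N \right)} = \frac{5 + U U}{U U + U} = \frac{5 + U^{2}}{U^{2} + U} = \frac{5 + U^{2}}{U + U^{2}}$)
$c{\left(p \right)} = 2 p$
$\frac{y{\left(28,-68 \right)} + c{\left(\left(5 - 3\right)^{2} \right)}}{4710 + 1099} = \frac{\frac{5 + 28^{2}}{28 \left(1 + 28\right)} + 2 \left(5 - 3\right)^{2}}{4710 + 1099} = \frac{\frac{5 + 784}{28 \cdot 29} + 2 \cdot 2^{2}}{5809} = \left(\frac{1}{28} \cdot \frac{1}{29} \cdot 789 + 2 \cdot 4\right) \frac{1}{5809} = \left(\frac{789}{812} + 8\right) \frac{1}{5809} = \frac{7285}{812} \cdot \frac{1}{5809} = \frac{7285}{4716908}$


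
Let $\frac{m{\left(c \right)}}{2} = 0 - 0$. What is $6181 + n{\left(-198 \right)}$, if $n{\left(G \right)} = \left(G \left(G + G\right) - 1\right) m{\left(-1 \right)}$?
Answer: $6181$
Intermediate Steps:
$m{\left(c \right)} = 0$ ($m{\left(c \right)} = 2 \left(0 - 0\right) = 2 \left(0 + 0\right) = 2 \cdot 0 = 0$)
$n{\left(G \right)} = 0$ ($n{\left(G \right)} = \left(G \left(G + G\right) - 1\right) 0 = \left(G 2 G - 1\right) 0 = \left(2 G^{2} - 1\right) 0 = \left(-1 + 2 G^{2}\right) 0 = 0$)
$6181 + n{\left(-198 \right)} = 6181 + 0 = 6181$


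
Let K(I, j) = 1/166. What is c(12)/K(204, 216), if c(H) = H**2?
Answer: 23904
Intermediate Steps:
K(I, j) = 1/166
c(12)/K(204, 216) = 12**2/(1/166) = 144*166 = 23904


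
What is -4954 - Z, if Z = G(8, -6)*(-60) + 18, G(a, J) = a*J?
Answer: -7852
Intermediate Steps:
G(a, J) = J*a
Z = 2898 (Z = -6*8*(-60) + 18 = -48*(-60) + 18 = 2880 + 18 = 2898)
-4954 - Z = -4954 - 1*2898 = -4954 - 2898 = -7852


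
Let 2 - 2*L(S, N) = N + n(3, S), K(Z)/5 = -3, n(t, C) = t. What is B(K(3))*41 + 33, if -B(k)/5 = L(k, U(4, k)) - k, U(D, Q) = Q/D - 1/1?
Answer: -27411/8 ≈ -3426.4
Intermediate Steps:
K(Z) = -15 (K(Z) = 5*(-3) = -15)
U(D, Q) = -1 + Q/D (U(D, Q) = Q/D - 1*1 = Q/D - 1 = -1 + Q/D)
L(S, N) = -1/2 - N/2 (L(S, N) = 1 - (N + 3)/2 = 1 - (3 + N)/2 = 1 + (-3/2 - N/2) = -1/2 - N/2)
B(k) = 45*k/8 (B(k) = -5*((-1/2 - (k - 1*4)/(2*4)) - k) = -5*((-1/2 - (k - 4)/8) - k) = -5*((-1/2 - (-4 + k)/8) - k) = -5*((-1/2 - (-1 + k/4)/2) - k) = -5*((-1/2 + (1/2 - k/8)) - k) = -5*(-k/8 - k) = -(-45)*k/8 = 45*k/8)
B(K(3))*41 + 33 = ((45/8)*(-15))*41 + 33 = -675/8*41 + 33 = -27675/8 + 33 = -27411/8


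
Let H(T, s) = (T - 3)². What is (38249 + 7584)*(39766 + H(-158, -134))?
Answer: 3010632271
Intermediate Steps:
H(T, s) = (-3 + T)²
(38249 + 7584)*(39766 + H(-158, -134)) = (38249 + 7584)*(39766 + (-3 - 158)²) = 45833*(39766 + (-161)²) = 45833*(39766 + 25921) = 45833*65687 = 3010632271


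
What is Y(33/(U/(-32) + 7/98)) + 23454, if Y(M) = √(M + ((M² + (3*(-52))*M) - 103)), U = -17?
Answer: 23454 + I*√11323679/45 ≈ 23454.0 + 74.779*I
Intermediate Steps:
Y(M) = √(-103 + M² - 155*M) (Y(M) = √(M + ((M² - 156*M) - 103)) = √(M + (-103 + M² - 156*M)) = √(-103 + M² - 155*M))
Y(33/(U/(-32) + 7/98)) + 23454 = √(-103 + (33/(-17/(-32) + 7/98))² - 5115/(-17/(-32) + 7/98)) + 23454 = √(-103 + (33/(-17*(-1/32) + 7*(1/98)))² - 5115/(-17*(-1/32) + 7*(1/98))) + 23454 = √(-103 + (33/(17/32 + 1/14))² - 5115/(17/32 + 1/14)) + 23454 = √(-103 + (33/(135/224))² - 5115/135/224) + 23454 = √(-103 + (33*(224/135))² - 5115*224/135) + 23454 = √(-103 + (2464/45)² - 155*2464/45) + 23454 = √(-103 + 6071296/2025 - 76384/9) + 23454 = √(-11323679/2025) + 23454 = I*√11323679/45 + 23454 = 23454 + I*√11323679/45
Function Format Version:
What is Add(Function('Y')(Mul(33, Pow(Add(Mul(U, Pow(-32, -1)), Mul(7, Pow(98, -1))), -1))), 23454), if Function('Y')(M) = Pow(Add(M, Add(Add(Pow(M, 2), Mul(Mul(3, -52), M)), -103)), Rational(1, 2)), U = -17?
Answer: Add(23454, Mul(Rational(1, 45), I, Pow(11323679, Rational(1, 2)))) ≈ Add(23454., Mul(74.779, I))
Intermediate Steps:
Function('Y')(M) = Pow(Add(-103, Pow(M, 2), Mul(-155, M)), Rational(1, 2)) (Function('Y')(M) = Pow(Add(M, Add(Add(Pow(M, 2), Mul(-156, M)), -103)), Rational(1, 2)) = Pow(Add(M, Add(-103, Pow(M, 2), Mul(-156, M))), Rational(1, 2)) = Pow(Add(-103, Pow(M, 2), Mul(-155, M)), Rational(1, 2)))
Add(Function('Y')(Mul(33, Pow(Add(Mul(U, Pow(-32, -1)), Mul(7, Pow(98, -1))), -1))), 23454) = Add(Pow(Add(-103, Pow(Mul(33, Pow(Add(Mul(-17, Pow(-32, -1)), Mul(7, Pow(98, -1))), -1)), 2), Mul(-155, Mul(33, Pow(Add(Mul(-17, Pow(-32, -1)), Mul(7, Pow(98, -1))), -1)))), Rational(1, 2)), 23454) = Add(Pow(Add(-103, Pow(Mul(33, Pow(Add(Mul(-17, Rational(-1, 32)), Mul(7, Rational(1, 98))), -1)), 2), Mul(-155, Mul(33, Pow(Add(Mul(-17, Rational(-1, 32)), Mul(7, Rational(1, 98))), -1)))), Rational(1, 2)), 23454) = Add(Pow(Add(-103, Pow(Mul(33, Pow(Add(Rational(17, 32), Rational(1, 14)), -1)), 2), Mul(-155, Mul(33, Pow(Add(Rational(17, 32), Rational(1, 14)), -1)))), Rational(1, 2)), 23454) = Add(Pow(Add(-103, Pow(Mul(33, Pow(Rational(135, 224), -1)), 2), Mul(-155, Mul(33, Pow(Rational(135, 224), -1)))), Rational(1, 2)), 23454) = Add(Pow(Add(-103, Pow(Mul(33, Rational(224, 135)), 2), Mul(-155, Mul(33, Rational(224, 135)))), Rational(1, 2)), 23454) = Add(Pow(Add(-103, Pow(Rational(2464, 45), 2), Mul(-155, Rational(2464, 45))), Rational(1, 2)), 23454) = Add(Pow(Add(-103, Rational(6071296, 2025), Rational(-76384, 9)), Rational(1, 2)), 23454) = Add(Pow(Rational(-11323679, 2025), Rational(1, 2)), 23454) = Add(Mul(Rational(1, 45), I, Pow(11323679, Rational(1, 2))), 23454) = Add(23454, Mul(Rational(1, 45), I, Pow(11323679, Rational(1, 2))))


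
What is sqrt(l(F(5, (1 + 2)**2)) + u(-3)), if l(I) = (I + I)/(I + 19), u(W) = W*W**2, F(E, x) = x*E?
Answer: 3*I*sqrt(182)/8 ≈ 5.059*I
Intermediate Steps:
F(E, x) = E*x
u(W) = W**3
l(I) = 2*I/(19 + I) (l(I) = (2*I)/(19 + I) = 2*I/(19 + I))
sqrt(l(F(5, (1 + 2)**2)) + u(-3)) = sqrt(2*(5*(1 + 2)**2)/(19 + 5*(1 + 2)**2) + (-3)**3) = sqrt(2*(5*3**2)/(19 + 5*3**2) - 27) = sqrt(2*(5*9)/(19 + 5*9) - 27) = sqrt(2*45/(19 + 45) - 27) = sqrt(2*45/64 - 27) = sqrt(2*45*(1/64) - 27) = sqrt(45/32 - 27) = sqrt(-819/32) = 3*I*sqrt(182)/8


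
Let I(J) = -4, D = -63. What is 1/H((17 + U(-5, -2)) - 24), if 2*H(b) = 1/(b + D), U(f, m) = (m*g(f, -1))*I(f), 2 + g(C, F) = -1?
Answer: -188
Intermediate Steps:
g(C, F) = -3 (g(C, F) = -2 - 1 = -3)
U(f, m) = 12*m (U(f, m) = (m*(-3))*(-4) = -3*m*(-4) = 12*m)
H(b) = 1/(2*(-63 + b)) (H(b) = 1/(2*(b - 63)) = 1/(2*(-63 + b)))
1/H((17 + U(-5, -2)) - 24) = 1/(1/(2*(-63 + ((17 + 12*(-2)) - 24)))) = 1/(1/(2*(-63 + ((17 - 24) - 24)))) = 1/(1/(2*(-63 + (-7 - 24)))) = 1/(1/(2*(-63 - 31))) = 1/((½)/(-94)) = 1/((½)*(-1/94)) = 1/(-1/188) = -188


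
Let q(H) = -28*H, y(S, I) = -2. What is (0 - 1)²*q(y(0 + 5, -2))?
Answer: 56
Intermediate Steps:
(0 - 1)²*q(y(0 + 5, -2)) = (0 - 1)²*(-28*(-2)) = (-1)²*56 = 1*56 = 56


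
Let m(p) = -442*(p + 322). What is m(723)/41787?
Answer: -461890/41787 ≈ -11.053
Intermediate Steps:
m(p) = -142324 - 442*p (m(p) = -442*(322 + p) = -142324 - 442*p)
m(723)/41787 = (-142324 - 442*723)/41787 = (-142324 - 319566)*(1/41787) = -461890*1/41787 = -461890/41787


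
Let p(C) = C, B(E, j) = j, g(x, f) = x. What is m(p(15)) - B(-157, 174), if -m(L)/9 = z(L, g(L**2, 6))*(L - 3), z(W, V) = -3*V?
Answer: 72726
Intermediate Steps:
m(L) = 27*L**2*(-3 + L) (m(L) = -9*(-3*L**2)*(L - 3) = -9*(-3*L**2)*(-3 + L) = -(-27)*L**2*(-3 + L) = 27*L**2*(-3 + L))
m(p(15)) - B(-157, 174) = 27*15**2*(-3 + 15) - 1*174 = 27*225*12 - 174 = 72900 - 174 = 72726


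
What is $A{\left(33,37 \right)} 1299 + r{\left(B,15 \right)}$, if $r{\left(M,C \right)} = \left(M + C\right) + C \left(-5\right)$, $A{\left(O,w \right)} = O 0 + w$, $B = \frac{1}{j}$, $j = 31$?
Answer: $\frac{1488094}{31} \approx 48003.0$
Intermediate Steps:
$B = \frac{1}{31} \approx 0.032258$
$A{\left(O,w \right)} = w$ ($A{\left(O,w \right)} = 0 + w = w$)
$r{\left(M,C \right)} = M - 4 C$ ($r{\left(M,C \right)} = \left(C + M\right) - 5 C = M - 4 C$)
$A{\left(33,37 \right)} 1299 + r{\left(B,15 \right)} = 37 \cdot 1299 + \left(\frac{1}{31} - 60\right) = 48063 + \left(\frac{1}{31} - 60\right) = 48063 - \frac{1859}{31} = \frac{1488094}{31}$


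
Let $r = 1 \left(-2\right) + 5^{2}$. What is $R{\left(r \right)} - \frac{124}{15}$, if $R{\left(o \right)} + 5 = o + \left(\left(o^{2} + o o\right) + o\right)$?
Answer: $\frac{16361}{15} \approx 1090.7$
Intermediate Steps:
$r = 23$ ($r = -2 + 25 = 23$)
$R{\left(o \right)} = -5 + 2 o + 2 o^{2}$ ($R{\left(o \right)} = -5 + \left(o + \left(\left(o^{2} + o o\right) + o\right)\right) = -5 + \left(o + \left(\left(o^{2} + o^{2}\right) + o\right)\right) = -5 + \left(o + \left(2 o^{2} + o\right)\right) = -5 + \left(o + \left(o + 2 o^{2}\right)\right) = -5 + \left(2 o + 2 o^{2}\right) = -5 + 2 o + 2 o^{2}$)
$R{\left(r \right)} - \frac{124}{15} = \left(-5 + 2 \cdot 23 + 2 \cdot 23^{2}\right) - \frac{124}{15} = \left(-5 + 46 + 2 \cdot 529\right) - \frac{124}{15} = \left(-5 + 46 + 1058\right) - \frac{124}{15} = 1099 - \frac{124}{15} = \frac{16361}{15}$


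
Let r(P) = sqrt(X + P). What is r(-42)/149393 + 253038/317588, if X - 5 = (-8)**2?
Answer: 126519/158794 + 3*sqrt(3)/149393 ≈ 0.79678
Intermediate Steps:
X = 69 (X = 5 + (-8)**2 = 5 + 64 = 69)
r(P) = sqrt(69 + P)
r(-42)/149393 + 253038/317588 = sqrt(69 - 42)/149393 + 253038/317588 = sqrt(27)*(1/149393) + 253038*(1/317588) = (3*sqrt(3))*(1/149393) + 126519/158794 = 3*sqrt(3)/149393 + 126519/158794 = 126519/158794 + 3*sqrt(3)/149393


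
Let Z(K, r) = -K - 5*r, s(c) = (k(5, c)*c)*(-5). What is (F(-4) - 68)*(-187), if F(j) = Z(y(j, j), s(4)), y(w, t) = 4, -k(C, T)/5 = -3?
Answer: -267036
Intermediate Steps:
k(C, T) = 15 (k(C, T) = -5*(-3) = 15)
s(c) = -75*c (s(c) = (15*c)*(-5) = -75*c)
F(j) = 1496 (F(j) = -1*4 - (-375)*4 = -4 - 5*(-300) = -4 + 1500 = 1496)
(F(-4) - 68)*(-187) = (1496 - 68)*(-187) = 1428*(-187) = -267036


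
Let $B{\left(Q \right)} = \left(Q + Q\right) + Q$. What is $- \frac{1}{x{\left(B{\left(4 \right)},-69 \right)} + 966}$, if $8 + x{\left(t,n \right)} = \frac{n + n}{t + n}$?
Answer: $- \frac{19}{18248} \approx -0.0010412$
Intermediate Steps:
$B{\left(Q \right)} = 3 Q$ ($B{\left(Q \right)} = 2 Q + Q = 3 Q$)
$x{\left(t,n \right)} = -8 + \frac{2 n}{n + t}$ ($x{\left(t,n \right)} = -8 + \frac{n + n}{t + n} = -8 + \frac{2 n}{n + t}$)
$- \frac{1}{x{\left(B{\left(4 \right)},-69 \right)} + 966} = - \frac{1}{\frac{2 \left(- 4 \cdot 3 \cdot 4 - -207\right)}{-69 + 3 \cdot 4} + 966} = - \frac{1}{\frac{2 \left(\left(-4\right) 12 + 207\right)}{-69 + 12} + 966} = - \frac{1}{\frac{2 \left(-48 + 207\right)}{-57} + 966} = - \frac{1}{2 \left(- \frac{1}{57}\right) 159 + 966} = - \frac{1}{- \frac{106}{19} + 966} = - \frac{1}{\frac{18248}{19}} = \left(-1\right) \frac{19}{18248} = - \frac{19}{18248}$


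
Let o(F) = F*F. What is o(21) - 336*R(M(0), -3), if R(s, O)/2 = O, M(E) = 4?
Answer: 2457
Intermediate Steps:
R(s, O) = 2*O
o(F) = F**2
o(21) - 336*R(M(0), -3) = 21**2 - 672*(-3) = 441 - 336*(-6) = 441 + 2016 = 2457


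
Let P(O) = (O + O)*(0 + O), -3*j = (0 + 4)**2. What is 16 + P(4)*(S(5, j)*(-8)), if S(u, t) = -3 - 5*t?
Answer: -18128/3 ≈ -6042.7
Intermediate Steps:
j = -16/3 (j = -(0 + 4)**2/3 = -1/3*4**2 = -1/3*16 = -16/3 ≈ -5.3333)
P(O) = 2*O**2 (P(O) = (2*O)*O = 2*O**2)
16 + P(4)*(S(5, j)*(-8)) = 16 + (2*4**2)*((-3 - 5*(-16/3))*(-8)) = 16 + (2*16)*((-3 + 80/3)*(-8)) = 16 + 32*((71/3)*(-8)) = 16 + 32*(-568/3) = 16 - 18176/3 = -18128/3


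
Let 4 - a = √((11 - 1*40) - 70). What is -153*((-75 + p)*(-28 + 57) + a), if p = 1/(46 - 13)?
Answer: 3652314/11 + 459*I*√11 ≈ 3.3203e+5 + 1522.3*I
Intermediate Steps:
p = 1/33 ≈ 0.030303
a = 4 - 3*I*√11 (a = 4 - √((11 - 1*40) - 70) = 4 - √((11 - 40) - 70) = 4 - √(-29 - 70) = 4 - √(-99) = 4 - 3*I*√11 ≈ 4.0 - 9.9499*I)
-153*((-75 + p)*(-28 + 57) + a) = -153*((-75 + 1/33)*(-28 + 57) + (4 - 3*I*√11)) = -153*(-2474/33*29 + (4 - 3*I*√11)) = -153*(-71746/33 + (4 - 3*I*√11)) = -153*(-71614/33 - 3*I*√11) = 3652314/11 + 459*I*√11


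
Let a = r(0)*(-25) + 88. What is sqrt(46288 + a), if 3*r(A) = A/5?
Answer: 2*sqrt(11594) ≈ 215.35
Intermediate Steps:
r(A) = A/15 (r(A) = (A/5)/3 = A/15)
a = 88 (a = ((1/15)*0)*(-25) + 88 = 0*(-25) + 88 = 0 + 88 = 88)
sqrt(46288 + a) = sqrt(46288 + 88) = sqrt(46376) = 2*sqrt(11594)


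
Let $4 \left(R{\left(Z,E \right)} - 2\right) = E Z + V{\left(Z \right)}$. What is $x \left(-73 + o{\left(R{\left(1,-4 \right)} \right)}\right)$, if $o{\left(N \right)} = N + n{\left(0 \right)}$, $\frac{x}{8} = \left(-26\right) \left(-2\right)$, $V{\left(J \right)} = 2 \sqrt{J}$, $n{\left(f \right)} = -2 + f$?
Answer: $-30576$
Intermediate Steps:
$R{\left(Z,E \right)} = 2 + \frac{\sqrt{Z}}{2} + \frac{E Z}{4}$ ($R{\left(Z,E \right)} = 2 + \frac{E Z + 2 \sqrt{Z}}{4} = 2 + \frac{2 \sqrt{Z} + E Z}{4} = 2 + \left(\frac{\sqrt{Z}}{2} + \frac{E Z}{4}\right) = 2 + \frac{\sqrt{Z}}{2} + \frac{E Z}{4}$)
$x = 416$ ($x = 8 \left(\left(-26\right) \left(-2\right)\right) = 8 \cdot 52 = 416$)
$o{\left(N \right)} = -2 + N$ ($o{\left(N \right)} = N + \left(-2 + 0\right) = N - 2 = -2 + N$)
$x \left(-73 + o{\left(R{\left(1,-4 \right)} \right)}\right) = 416 \left(-73 + \left(-2 + \left(2 + \frac{\sqrt{1}}{2} + \frac{1}{4} \left(-4\right) 1\right)\right)\right) = 416 \left(-73 + \left(-2 + \left(2 + \frac{1}{2} \cdot 1 - 1\right)\right)\right) = 416 \left(-73 + \left(-2 + \left(2 + \frac{1}{2} - 1\right)\right)\right) = 416 \left(-73 + \left(-2 + \frac{3}{2}\right)\right) = 416 \left(-73 - \frac{1}{2}\right) = 416 \left(- \frac{147}{2}\right) = -30576$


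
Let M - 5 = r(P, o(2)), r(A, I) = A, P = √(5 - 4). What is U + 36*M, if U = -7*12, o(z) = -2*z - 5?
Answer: 132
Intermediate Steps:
o(z) = -5 - 2*z
U = -84
P = 1 (P = √1 = 1)
M = 6 (M = 5 + 1 = 6)
U + 36*M = -84 + 36*6 = -84 + 216 = 132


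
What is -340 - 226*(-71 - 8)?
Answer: 17514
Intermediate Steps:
-340 - 226*(-71 - 8) = -340 - 226*(-79) = -340 + 17854 = 17514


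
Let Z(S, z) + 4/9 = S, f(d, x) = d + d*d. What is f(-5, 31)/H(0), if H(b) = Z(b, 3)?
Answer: -45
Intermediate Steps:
f(d, x) = d + d²
Z(S, z) = -4/9 + S
H(b) = -4/9 + b
f(-5, 31)/H(0) = (-5*(1 - 5))/(-4/9 + 0) = (-5*(-4))/(-4/9) = 20*(-9/4) = -45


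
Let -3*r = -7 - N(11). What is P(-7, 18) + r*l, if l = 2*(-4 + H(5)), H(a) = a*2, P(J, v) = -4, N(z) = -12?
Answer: -24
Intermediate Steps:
H(a) = 2*a
l = 12 (l = 2*(-4 + 2*5) = 2*(-4 + 10) = 2*6 = 12)
r = -5/3 (r = -(-7 - 1*(-12))/3 = -(-7 + 12)/3 = -⅓*5 = -5/3 ≈ -1.6667)
P(-7, 18) + r*l = -4 - 5/3*12 = -4 - 20 = -24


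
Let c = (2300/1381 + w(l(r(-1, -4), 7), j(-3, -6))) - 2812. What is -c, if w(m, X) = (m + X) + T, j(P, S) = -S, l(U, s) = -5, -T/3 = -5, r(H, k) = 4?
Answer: 3858976/1381 ≈ 2794.3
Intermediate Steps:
T = 15 (T = -3*(-5) = 15)
w(m, X) = 15 + X + m (w(m, X) = (m + X) + 15 = (X + m) + 15 = 15 + X + m)
c = -3858976/1381 (c = (2300/1381 + (15 - 1*(-6) - 5)) - 2812 = (2300*(1/1381) + (15 + 6 - 5)) - 2812 = (2300/1381 + 16) - 2812 = 24396/1381 - 2812 = -3858976/1381 ≈ -2794.3)
-c = -1*(-3858976/1381) = 3858976/1381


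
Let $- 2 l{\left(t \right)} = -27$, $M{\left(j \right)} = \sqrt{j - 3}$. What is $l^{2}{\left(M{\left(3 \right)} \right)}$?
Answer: $\frac{729}{4} \approx 182.25$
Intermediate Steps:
$M{\left(j \right)} = \sqrt{-3 + j}$
$l{\left(t \right)} = \frac{27}{2}$ ($l{\left(t \right)} = \left(- \frac{1}{2}\right) \left(-27\right) = \frac{27}{2}$)
$l^{2}{\left(M{\left(3 \right)} \right)} = \left(\frac{27}{2}\right)^{2} = \frac{729}{4}$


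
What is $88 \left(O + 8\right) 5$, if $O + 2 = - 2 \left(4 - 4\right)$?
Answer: $2640$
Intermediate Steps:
$O = -2$ ($O = -2 - 2 \left(4 - 4\right) = -2 - 0 = -2 + 0 = -2$)
$88 \left(O + 8\right) 5 = 88 \left(-2 + 8\right) 5 = 88 \cdot 6 \cdot 5 = 88 \cdot 30 = 2640$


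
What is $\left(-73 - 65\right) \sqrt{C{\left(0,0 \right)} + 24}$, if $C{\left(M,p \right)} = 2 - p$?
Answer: $- 138 \sqrt{26} \approx -703.67$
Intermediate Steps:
$\left(-73 - 65\right) \sqrt{C{\left(0,0 \right)} + 24} = \left(-73 - 65\right) \sqrt{\left(2 - 0\right) + 24} = - 138 \sqrt{\left(2 + 0\right) + 24} = - 138 \sqrt{2 + 24} = - 138 \sqrt{26}$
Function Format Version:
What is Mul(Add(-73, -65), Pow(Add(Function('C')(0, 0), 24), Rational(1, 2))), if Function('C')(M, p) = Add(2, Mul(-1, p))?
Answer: Mul(-138, Pow(26, Rational(1, 2))) ≈ -703.67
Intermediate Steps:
Mul(Add(-73, -65), Pow(Add(Function('C')(0, 0), 24), Rational(1, 2))) = Mul(Add(-73, -65), Pow(Add(Add(2, Mul(-1, 0)), 24), Rational(1, 2))) = Mul(-138, Pow(Add(Add(2, 0), 24), Rational(1, 2))) = Mul(-138, Pow(Add(2, 24), Rational(1, 2))) = Mul(-138, Pow(26, Rational(1, 2)))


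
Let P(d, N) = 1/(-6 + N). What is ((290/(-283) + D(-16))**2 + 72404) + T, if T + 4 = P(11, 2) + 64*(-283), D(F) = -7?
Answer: 17412036203/320356 ≈ 54352.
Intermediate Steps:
T = -72465/4 (T = -4 + (1/(-6 + 2) + 64*(-283)) = -4 + (1/(-4) - 18112) = -4 + (-1/4 - 18112) = -4 - 72449/4 = -72465/4 ≈ -18116.)
((290/(-283) + D(-16))**2 + 72404) + T = ((290/(-283) - 7)**2 + 72404) - 72465/4 = ((290*(-1/283) - 7)**2 + 72404) - 72465/4 = ((-290/283 - 7)**2 + 72404) - 72465/4 = ((-2271/283)**2 + 72404) - 72465/4 = (5157441/80089 + 72404) - 72465/4 = 5803921397/80089 - 72465/4 = 17412036203/320356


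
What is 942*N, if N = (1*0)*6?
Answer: 0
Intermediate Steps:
N = 0 (N = 0*6 = 0)
942*N = 942*0 = 0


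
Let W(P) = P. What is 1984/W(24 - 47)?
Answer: -1984/23 ≈ -86.261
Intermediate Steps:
1984/W(24 - 47) = 1984/(24 - 47) = 1984/(-23) = 1984*(-1/23) = -1984/23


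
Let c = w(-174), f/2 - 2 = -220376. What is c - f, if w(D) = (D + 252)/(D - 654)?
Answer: 60823211/138 ≈ 4.4075e+5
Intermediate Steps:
f = -440748 (f = 4 + 2*(-220376) = 4 - 440752 = -440748)
w(D) = (252 + D)/(-654 + D)
c = -13/138 (c = (252 - 174)/(-654 - 174) = 78/(-828) = -1/828*78 = -13/138 ≈ -0.094203)
c - f = -13/138 - 1*(-440748) = -13/138 + 440748 = 60823211/138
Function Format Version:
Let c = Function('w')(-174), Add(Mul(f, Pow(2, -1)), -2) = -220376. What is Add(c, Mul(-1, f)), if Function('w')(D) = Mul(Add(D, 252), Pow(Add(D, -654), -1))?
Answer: Rational(60823211, 138) ≈ 4.4075e+5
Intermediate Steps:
f = -440748 (f = Add(4, Mul(2, -220376)) = Add(4, -440752) = -440748)
Function('w')(D) = Mul(Pow(Add(-654, D), -1), Add(252, D)) (Function('w')(D) = Mul(Add(252, D), Pow(Add(-654, D), -1)) = Mul(Pow(Add(-654, D), -1), Add(252, D)))
c = Rational(-13, 138) (c = Mul(Pow(Add(-654, -174), -1), Add(252, -174)) = Mul(Pow(-828, -1), 78) = Mul(Rational(-1, 828), 78) = Rational(-13, 138) ≈ -0.094203)
Add(c, Mul(-1, f)) = Add(Rational(-13, 138), Mul(-1, -440748)) = Add(Rational(-13, 138), 440748) = Rational(60823211, 138)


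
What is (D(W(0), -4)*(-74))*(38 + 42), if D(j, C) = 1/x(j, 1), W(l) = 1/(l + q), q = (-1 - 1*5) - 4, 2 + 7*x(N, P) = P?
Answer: 41440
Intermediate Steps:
x(N, P) = -2/7 + P/7
q = -10 (q = (-1 - 5) - 4 = -6 - 4 = -10)
W(l) = 1/(-10 + l) (W(l) = 1/(l - 10) = 1/(-10 + l))
D(j, C) = -7 (D(j, C) = 1/(-2/7 + (⅐)*1) = 1/(-2/7 + ⅐) = 1/(-⅐) = -7)
(D(W(0), -4)*(-74))*(38 + 42) = (-7*(-74))*(38 + 42) = 518*80 = 41440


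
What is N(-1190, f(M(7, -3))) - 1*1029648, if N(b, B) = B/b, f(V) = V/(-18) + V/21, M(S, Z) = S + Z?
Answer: -38596355279/37485 ≈ -1.0296e+6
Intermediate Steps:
f(V) = -V/126 (f(V) = V*(-1/18) + V*(1/21) = -V/18 + V/21 = -V/126)
N(-1190, f(M(7, -3))) - 1*1029648 = -(7 - 3)/126/(-1190) - 1*1029648 = -1/126*4*(-1/1190) - 1029648 = -2/63*(-1/1190) - 1029648 = 1/37485 - 1029648 = -38596355279/37485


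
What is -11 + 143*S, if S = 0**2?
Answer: -11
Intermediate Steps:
S = 0
-11 + 143*S = -11 + 143*0 = -11 + 0 = -11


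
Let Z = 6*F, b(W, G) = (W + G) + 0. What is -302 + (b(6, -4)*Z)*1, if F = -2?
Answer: -326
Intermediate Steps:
b(W, G) = G + W (b(W, G) = (G + W) + 0 = G + W)
Z = -12 (Z = 6*(-2) = -12)
-302 + (b(6, -4)*Z)*1 = -302 + ((-4 + 6)*(-12))*1 = -302 + (2*(-12))*1 = -302 - 24*1 = -302 - 24 = -326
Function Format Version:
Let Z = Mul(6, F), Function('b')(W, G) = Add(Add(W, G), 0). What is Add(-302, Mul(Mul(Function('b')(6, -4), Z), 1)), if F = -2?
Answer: -326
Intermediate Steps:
Function('b')(W, G) = Add(G, W) (Function('b')(W, G) = Add(Add(G, W), 0) = Add(G, W))
Z = -12 (Z = Mul(6, -2) = -12)
Add(-302, Mul(Mul(Function('b')(6, -4), Z), 1)) = Add(-302, Mul(Mul(Add(-4, 6), -12), 1)) = Add(-302, Mul(Mul(2, -12), 1)) = Add(-302, Mul(-24, 1)) = Add(-302, -24) = -326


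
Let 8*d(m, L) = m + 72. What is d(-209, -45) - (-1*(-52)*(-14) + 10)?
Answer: 5607/8 ≈ 700.88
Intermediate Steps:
d(m, L) = 9 + m/8 (d(m, L) = (m + 72)/8 = (72 + m)/8 = 9 + m/8)
d(-209, -45) - (-1*(-52)*(-14) + 10) = (9 + (1/8)*(-209)) - (-1*(-52)*(-14) + 10) = (9 - 209/8) - (52*(-14) + 10) = -137/8 - (-728 + 10) = -137/8 - 1*(-718) = -137/8 + 718 = 5607/8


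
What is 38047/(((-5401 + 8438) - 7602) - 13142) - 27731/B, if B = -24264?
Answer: -432139591/429642648 ≈ -1.0058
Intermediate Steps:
38047/(((-5401 + 8438) - 7602) - 13142) - 27731/B = 38047/(((-5401 + 8438) - 7602) - 13142) - 27731/(-24264) = 38047/((3037 - 7602) - 13142) - 27731*(-1/24264) = 38047/(-4565 - 13142) + 27731/24264 = 38047/(-17707) + 27731/24264 = 38047*(-1/17707) + 27731/24264 = -38047/17707 + 27731/24264 = -432139591/429642648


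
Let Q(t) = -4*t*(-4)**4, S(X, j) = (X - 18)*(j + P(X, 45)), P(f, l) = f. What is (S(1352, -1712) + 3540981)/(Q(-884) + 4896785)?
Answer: 3060741/5802001 ≈ 0.52753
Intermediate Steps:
S(X, j) = (-18 + X)*(X + j) (S(X, j) = (X - 18)*(j + X) = (-18 + X)*(X + j))
Q(t) = -1024*t (Q(t) = -4*t*256 = -1024*t)
(S(1352, -1712) + 3540981)/(Q(-884) + 4896785) = ((1352**2 - 18*1352 - 18*(-1712) + 1352*(-1712)) + 3540981)/(-1024*(-884) + 4896785) = ((1827904 - 24336 + 30816 - 2314624) + 3540981)/(905216 + 4896785) = (-480240 + 3540981)/5802001 = 3060741*(1/5802001) = 3060741/5802001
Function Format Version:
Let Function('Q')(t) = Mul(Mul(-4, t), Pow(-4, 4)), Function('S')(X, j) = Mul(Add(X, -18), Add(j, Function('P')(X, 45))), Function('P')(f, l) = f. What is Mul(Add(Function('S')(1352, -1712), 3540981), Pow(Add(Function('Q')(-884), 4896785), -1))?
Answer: Rational(3060741, 5802001) ≈ 0.52753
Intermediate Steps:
Function('S')(X, j) = Mul(Add(-18, X), Add(X, j)) (Function('S')(X, j) = Mul(Add(X, -18), Add(j, X)) = Mul(Add(-18, X), Add(X, j)))
Function('Q')(t) = Mul(-1024, t) (Function('Q')(t) = Mul(Mul(-4, t), 256) = Mul(-1024, t))
Mul(Add(Function('S')(1352, -1712), 3540981), Pow(Add(Function('Q')(-884), 4896785), -1)) = Mul(Add(Add(Pow(1352, 2), Mul(-18, 1352), Mul(-18, -1712), Mul(1352, -1712)), 3540981), Pow(Add(Mul(-1024, -884), 4896785), -1)) = Mul(Add(Add(1827904, -24336, 30816, -2314624), 3540981), Pow(Add(905216, 4896785), -1)) = Mul(Add(-480240, 3540981), Pow(5802001, -1)) = Mul(3060741, Rational(1, 5802001)) = Rational(3060741, 5802001)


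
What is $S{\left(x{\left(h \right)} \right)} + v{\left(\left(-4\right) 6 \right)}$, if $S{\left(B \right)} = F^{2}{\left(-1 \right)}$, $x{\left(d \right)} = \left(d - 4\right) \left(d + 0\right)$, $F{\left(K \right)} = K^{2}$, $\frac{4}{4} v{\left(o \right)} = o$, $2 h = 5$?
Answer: $-23$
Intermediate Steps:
$h = \frac{5}{2}$ ($h = \frac{1}{2} \cdot 5 = \frac{5}{2} \approx 2.5$)
$v{\left(o \right)} = o$
$x{\left(d \right)} = d \left(-4 + d\right)$ ($x{\left(d \right)} = \left(-4 + d\right) d = d \left(-4 + d\right)$)
$S{\left(B \right)} = 1$ ($S{\left(B \right)} = \left(\left(-1\right)^{2}\right)^{2} = 1^{2} = 1$)
$S{\left(x{\left(h \right)} \right)} + v{\left(\left(-4\right) 6 \right)} = 1 - 24 = -23$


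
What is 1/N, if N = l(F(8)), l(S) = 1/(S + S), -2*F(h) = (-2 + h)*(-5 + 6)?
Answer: -6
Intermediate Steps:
F(h) = 1 - h/2 (F(h) = -(-2 + h)*(-5 + 6)/2 = -(-2 + h)/2 = 1 - h/2)
l(S) = 1/(2*S)
N = -⅙ (N = 1/(2*(1 - ½*8)) = 1/(2*(1 - 4)) = (½)/(-3) = (½)*(-⅓) = -⅙ ≈ -0.16667)
1/N = 1/(-⅙) = -6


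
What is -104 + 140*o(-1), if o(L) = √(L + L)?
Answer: -104 + 140*I*√2 ≈ -104.0 + 197.99*I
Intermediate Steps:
o(L) = √2*√L (o(L) = √(2*L) = √2*√L)
-104 + 140*o(-1) = -104 + 140*(√2*√(-1)) = -104 + 140*(√2*I) = -104 + 140*(I*√2) = -104 + 140*I*√2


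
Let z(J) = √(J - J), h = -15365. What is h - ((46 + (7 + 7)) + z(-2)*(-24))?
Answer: -15425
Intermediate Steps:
z(J) = 0 (z(J) = √0 = 0)
h - ((46 + (7 + 7)) + z(-2)*(-24)) = -15365 - ((46 + (7 + 7)) + 0*(-24)) = -15365 - ((46 + 14) + 0) = -15365 - (60 + 0) = -15365 - 1*60 = -15365 - 60 = -15425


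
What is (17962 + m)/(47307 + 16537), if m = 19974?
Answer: 9484/15961 ≈ 0.59420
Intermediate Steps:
(17962 + m)/(47307 + 16537) = (17962 + 19974)/(47307 + 16537) = 37936/63844 = 37936*(1/63844) = 9484/15961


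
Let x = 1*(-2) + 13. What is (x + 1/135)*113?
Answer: 167918/135 ≈ 1243.8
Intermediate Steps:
x = 11 (x = -2 + 13 = 11)
(x + 1/135)*113 = (11 + 1/135)*113 = (1486/135)*113 = 167918/135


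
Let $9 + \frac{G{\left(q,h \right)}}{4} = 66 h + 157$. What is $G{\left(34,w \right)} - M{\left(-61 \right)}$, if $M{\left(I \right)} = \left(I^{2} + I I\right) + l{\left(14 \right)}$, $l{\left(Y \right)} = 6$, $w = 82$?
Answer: $14792$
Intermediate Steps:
$G{\left(q,h \right)} = 592 + 264 h$ ($G{\left(q,h \right)} = -36 + 4 \left(66 h + 157\right) = -36 + 4 \left(157 + 66 h\right) = -36 + \left(628 + 264 h\right) = 592 + 264 h$)
$M{\left(I \right)} = 6 + 2 I^{2}$ ($M{\left(I \right)} = \left(I^{2} + I I\right) + 6 = \left(I^{2} + I^{2}\right) + 6 = 2 I^{2} + 6 = 6 + 2 I^{2}$)
$G{\left(34,w \right)} - M{\left(-61 \right)} = \left(592 + 264 \cdot 82\right) - \left(6 + 2 \left(-61\right)^{2}\right) = \left(592 + 21648\right) - \left(6 + 2 \cdot 3721\right) = 22240 - \left(6 + 7442\right) = 22240 - 7448 = 14792$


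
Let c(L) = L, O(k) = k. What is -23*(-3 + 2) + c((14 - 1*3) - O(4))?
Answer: 30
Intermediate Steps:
-23*(-3 + 2) + c((14 - 1*3) - O(4)) = -23*(-3 + 2) + ((14 - 1*3) - 1*4) = -23*(-1) + ((14 - 3) - 4) = 23 + (11 - 4) = 23 + 7 = 30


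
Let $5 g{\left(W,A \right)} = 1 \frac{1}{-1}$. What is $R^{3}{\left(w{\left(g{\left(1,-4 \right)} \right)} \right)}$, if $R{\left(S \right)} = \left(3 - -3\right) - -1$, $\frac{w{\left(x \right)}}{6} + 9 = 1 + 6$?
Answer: $343$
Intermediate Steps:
$g{\left(W,A \right)} = - \frac{1}{5}$ ($g{\left(W,A \right)} = \frac{1 \frac{1}{-1}}{5} = \frac{1 \left(-1\right)}{5} = \frac{1}{5} \left(-1\right) = - \frac{1}{5}$)
$w{\left(x \right)} = -12$ ($w{\left(x \right)} = -54 + 6 \left(1 + 6\right) = -54 + 6 \cdot 7 = -54 + 42 = -12$)
$R{\left(S \right)} = 7$ ($R{\left(S \right)} = \left(3 + 3\right) + 1 = 6 + 1 = 7$)
$R^{3}{\left(w{\left(g{\left(1,-4 \right)} \right)} \right)} = 7^{3} = 343$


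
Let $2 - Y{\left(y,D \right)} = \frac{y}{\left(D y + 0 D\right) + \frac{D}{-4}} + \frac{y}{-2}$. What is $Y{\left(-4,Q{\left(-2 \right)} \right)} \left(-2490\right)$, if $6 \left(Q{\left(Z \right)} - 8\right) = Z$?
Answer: $\frac{119520}{391} \approx 305.68$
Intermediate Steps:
$Q{\left(Z \right)} = 8 + \frac{Z}{6}$
$Y{\left(y,D \right)} = 2 + \frac{y}{2} - \frac{y}{- \frac{D}{4} + D y}$ ($Y{\left(y,D \right)} = 2 - \left(\frac{y}{\left(D y + 0 D\right) + \frac{D}{-4}} + \frac{y}{-2}\right) = 2 - \left(\frac{y}{\left(D y + 0\right) + D \left(- \frac{1}{4}\right)} + y \left(- \frac{1}{2}\right)\right) = 2 - \left(\frac{y}{D y - \frac{D}{4}} - \frac{y}{2}\right) = 2 - \left(\frac{y}{- \frac{D}{4} + D y} - \frac{y}{2}\right) = 2 - \left(- \frac{y}{2} + \frac{y}{- \frac{D}{4} + D y}\right) = 2 + \left(\frac{y}{2} - \frac{y}{- \frac{D}{4} + D y}\right) = 2 + \frac{y}{2} - \frac{y}{- \frac{D}{4} + D y}$)
$Y{\left(-4,Q{\left(-2 \right)} \right)} \left(-2490\right) = \frac{\left(-8\right) \left(-4\right) - 4 \left(8 + \frac{1}{6} \left(-2\right)\right) + 4 \left(8 + \frac{1}{6} \left(-2\right)\right) \left(-4\right)^{2} + 15 \left(8 + \frac{1}{6} \left(-2\right)\right) \left(-4\right)}{2 \left(8 + \frac{1}{6} \left(-2\right)\right) \left(-1 + 4 \left(-4\right)\right)} \left(-2490\right) = \frac{32 - 4 \left(8 - \frac{1}{3}\right) + 4 \left(8 - \frac{1}{3}\right) 16 + 15 \left(8 - \frac{1}{3}\right) \left(-4\right)}{2 \left(8 - \frac{1}{3}\right) \left(-1 - 16\right)} \left(-2490\right) = \frac{32 - \frac{92}{3} + 4 \cdot \frac{23}{3} \cdot 16 + 15 \cdot \frac{23}{3} \left(-4\right)}{2 \cdot \frac{23}{3} \left(-17\right)} \left(-2490\right) = \frac{1}{2} \cdot \frac{3}{23} \left(- \frac{1}{17}\right) \left(32 - \frac{92}{3} + \frac{1472}{3} - 460\right) \left(-2490\right) = \frac{1}{2} \cdot \frac{3}{23} \left(- \frac{1}{17}\right) 32 \left(-2490\right) = \left(- \frac{48}{391}\right) \left(-2490\right) = \frac{119520}{391}$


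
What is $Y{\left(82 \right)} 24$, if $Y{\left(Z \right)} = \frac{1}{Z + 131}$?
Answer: $\frac{8}{71} \approx 0.11268$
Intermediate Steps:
$Y{\left(Z \right)} = \frac{1}{131 + Z}$
$Y{\left(82 \right)} 24 = \frac{1}{131 + 82} \cdot 24 = \frac{1}{213} \cdot 24 = \frac{8}{71}$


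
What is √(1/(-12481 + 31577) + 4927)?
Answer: √449166530582/9548 ≈ 70.193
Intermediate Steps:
√(1/(-12481 + 31577) + 4927) = √(1/19096 + 4927) = √(94085993/19096) = √449166530582/9548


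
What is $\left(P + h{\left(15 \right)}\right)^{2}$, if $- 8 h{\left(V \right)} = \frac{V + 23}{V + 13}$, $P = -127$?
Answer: $\frac{202863049}{12544} \approx 16172.0$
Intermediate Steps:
$h{\left(V \right)} = - \frac{23 + V}{8 \left(13 + V\right)}$ ($h{\left(V \right)} = - \frac{\left(V + 23\right) \frac{1}{V + 13}}{8} = - \frac{\left(23 + V\right) \frac{1}{13 + V}}{8} = - \frac{\frac{1}{13 + V} \left(23 + V\right)}{8} = - \frac{23 + V}{8 \left(13 + V\right)}$)
$\left(P + h{\left(15 \right)}\right)^{2} = \left(-127 + \frac{-23 - 15}{8 \left(13 + 15\right)}\right)^{2} = \left(-127 + \frac{-23 - 15}{8 \cdot 28}\right)^{2} = \left(-127 + \frac{1}{8} \cdot \frac{1}{28} \left(-38\right)\right)^{2} = \left(-127 - \frac{19}{112}\right)^{2} = \left(- \frac{14243}{112}\right)^{2} = \frac{202863049}{12544}$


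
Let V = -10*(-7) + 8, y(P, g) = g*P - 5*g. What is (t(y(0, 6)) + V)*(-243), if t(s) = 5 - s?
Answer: -27459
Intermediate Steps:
y(P, g) = -5*g + P*g (y(P, g) = P*g - 5*g = -5*g + P*g)
V = 78 (V = 70 + 8 = 78)
(t(y(0, 6)) + V)*(-243) = ((5 - 6*(-5 + 0)) + 78)*(-243) = ((5 - 6*(-5)) + 78)*(-243) = ((5 - 1*(-30)) + 78)*(-243) = ((5 + 30) + 78)*(-243) = (35 + 78)*(-243) = 113*(-243) = -27459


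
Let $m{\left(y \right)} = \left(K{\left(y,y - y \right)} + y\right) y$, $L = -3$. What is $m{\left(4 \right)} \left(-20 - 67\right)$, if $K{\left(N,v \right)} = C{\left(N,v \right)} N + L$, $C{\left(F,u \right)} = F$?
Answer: $-5916$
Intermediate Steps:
$K{\left(N,v \right)} = -3 + N^{2}$ ($K{\left(N,v \right)} = N N - 3 = N^{2} - 3 = -3 + N^{2}$)
$m{\left(y \right)} = y \left(-3 + y + y^{2}\right)$ ($m{\left(y \right)} = \left(\left(-3 + y^{2}\right) + y\right) y = \left(-3 + y + y^{2}\right) y = y \left(-3 + y + y^{2}\right)$)
$m{\left(4 \right)} \left(-20 - 67\right) = 4 \left(-3 + 4 + 4^{2}\right) \left(-20 - 67\right) = 4 \left(-3 + 4 + 16\right) \left(-87\right) = 4 \cdot 17 \left(-87\right) = 68 \left(-87\right) = -5916$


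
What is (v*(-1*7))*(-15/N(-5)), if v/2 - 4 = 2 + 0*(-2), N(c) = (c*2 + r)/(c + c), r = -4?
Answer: 900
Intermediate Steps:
N(c) = (-4 + 2*c)/(2*c) (N(c) = (c*2 - 4)/(c + c) = (2*c - 4)/((2*c)) = (-4 + 2*c)*(1/(2*c)) = (-4 + 2*c)/(2*c))
v = 12 (v = 8 + 2*(2 + 0*(-2)) = 8 + 2*(2 + 0) = 8 + 2*2 = 8 + 4 = 12)
(v*(-1*7))*(-15/N(-5)) = (12*(-1*7))*(-15*(-5/(-2 - 5))) = (12*(-7))*(-15/((-⅕*(-7)))) = -(-1260)/7/5 = -(-1260)*5/7 = -84*(-75/7) = 900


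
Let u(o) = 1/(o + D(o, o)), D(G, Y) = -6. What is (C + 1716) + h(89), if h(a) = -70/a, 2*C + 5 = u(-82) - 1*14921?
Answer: -90033417/15664 ≈ -5747.8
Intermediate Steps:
u(o) = 1/(-6 + o) (u(o) = 1/(o - 6) = 1/(-6 + o))
C = -1313489/176 (C = -5/2 + (1/(-6 - 82) - 1*14921)/2 = -5/2 + (1/(-88) - 14921)/2 = -5/2 + (-1/88 - 14921)/2 = -5/2 + (½)*(-1313049/88) = -5/2 - 1313049/176 = -1313489/176 ≈ -7463.0)
(C + 1716) + h(89) = (-1313489/176 + 1716) - 70/89 = -1011473/176 - 70*1/89 = -1011473/176 - 70/89 = -90033417/15664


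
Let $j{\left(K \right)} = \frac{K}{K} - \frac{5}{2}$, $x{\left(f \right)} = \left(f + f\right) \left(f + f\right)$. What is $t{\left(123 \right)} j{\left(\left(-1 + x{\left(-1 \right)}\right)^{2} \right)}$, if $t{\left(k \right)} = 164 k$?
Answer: $-30258$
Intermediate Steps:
$x{\left(f \right)} = 4 f^{2}$ ($x{\left(f \right)} = 2 f 2 f = 4 f^{2}$)
$j{\left(K \right)} = - \frac{3}{2}$ ($j{\left(K \right)} = 1 - \frac{5}{2} = - \frac{3}{2}$)
$t{\left(123 \right)} j{\left(\left(-1 + x{\left(-1 \right)}\right)^{2} \right)} = 164 \cdot 123 \left(- \frac{3}{2}\right) = 20172 \left(- \frac{3}{2}\right) = -30258$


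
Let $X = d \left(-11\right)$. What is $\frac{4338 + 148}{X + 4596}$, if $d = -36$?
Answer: $\frac{2243}{2496} \approx 0.89864$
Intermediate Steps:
$X = 396$ ($X = \left(-36\right) \left(-11\right) = 396$)
$\frac{4338 + 148}{X + 4596} = \frac{4338 + 148}{396 + 4596} = \frac{4486}{4992} = 4486 \cdot \frac{1}{4992} = \frac{2243}{2496}$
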